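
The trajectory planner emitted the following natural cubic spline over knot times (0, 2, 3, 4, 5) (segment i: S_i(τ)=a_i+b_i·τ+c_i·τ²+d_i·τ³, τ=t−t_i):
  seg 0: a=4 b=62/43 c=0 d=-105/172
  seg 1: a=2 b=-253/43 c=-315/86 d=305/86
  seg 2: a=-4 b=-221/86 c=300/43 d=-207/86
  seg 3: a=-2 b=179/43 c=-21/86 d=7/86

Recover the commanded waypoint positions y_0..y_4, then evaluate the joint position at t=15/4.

y_0 = S_0(0) = a_0 = 4
y_1 = S_1(0) = a_1 = 2
y_2 = S_2(0) = a_2 = -4
y_3 = S_3(0) = a_3 = -2
y_4 = S_3(1) = 2
t_q=15/4 is in segment 2 (τ=3/4); S_2(τ)=-16613/5504

y_0=4 y_1=2 y_2=-4 y_3=-2 y_4=2
S(15/4) = -16613/5504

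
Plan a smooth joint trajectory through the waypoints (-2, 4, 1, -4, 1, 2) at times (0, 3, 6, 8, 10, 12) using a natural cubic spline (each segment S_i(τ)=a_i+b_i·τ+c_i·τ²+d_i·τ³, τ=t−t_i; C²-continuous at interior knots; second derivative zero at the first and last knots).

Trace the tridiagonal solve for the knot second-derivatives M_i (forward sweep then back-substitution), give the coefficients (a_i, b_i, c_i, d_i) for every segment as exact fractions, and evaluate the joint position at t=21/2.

Δ: Δ0=2, Δ1=-1, Δ2=-5/2, Δ3=5/2, Δ4=1/2
row 1: diag=12, rhs=-18; c'=1/4, d'=-3/2
row 2: denom=10−3·1/4=37/4; d'=(-9−3·-3/2)/(37/4)=-18/37
row 3: denom=8−2·8/37=280/37; d'=(30−2·-18/37)/(280/37)=573/140
row 4: denom=8−2·37/140=523/70; d'=(-12−2·573/140)/(523/70)=-1413/523
back: M4=-1413/523
back: M3=573/140−37/140·-1413/523=2514/523
back: M2=-18/37−8/37·2514/523=-798/523
back: M1=-3/2−1/4·-798/523=-585/523
M: M0=0, M1=-585/523, M2=-798/523, M3=2514/523, M4=-1413/523, M5=0
seg 0: a=-2, c=M0/2=0, d=(M1−M0)/(6·3)=-65/1046, b=Δ0−h0·(2M0+M1)/6=2677/1046
seg 1: a=4, c=M1/2=-585/1046, d=(M2−M1)/(6·3)=-71/3138, b=Δ1−h1·(2M1+M2)/6=461/523
seg 2: a=1, c=M2/2=-399/523, d=(M3−M2)/(6·2)=276/523, b=Δ2−h2·(2M2+M3)/6=-3227/1046
seg 3: a=-4, c=M3/2=1257/523, d=(M4−M3)/(6·2)=-1309/2092, b=Δ3−h3·(2M3+M4)/6=205/1046
seg 4: a=1, c=M4/2=-1413/1046, d=(M5−M4)/(6·2)=471/2092, b=Δ4−h4·(2M4+M5)/6=2407/1046
t_q=21/2 → seg 4, τ=1/2; S=1+2407/1046·τ+-1413/1046·τ²+471/2092·τ³=30811/16736

  seg 0: a=-2 b=2677/1046 c=0 d=-65/1046
  seg 1: a=4 b=461/523 c=-585/1046 d=-71/3138
  seg 2: a=1 b=-3227/1046 c=-399/523 d=276/523
  seg 3: a=-4 b=205/1046 c=1257/523 d=-1309/2092
  seg 4: a=1 b=2407/1046 c=-1413/1046 d=471/2092
S(21/2) = 30811/16736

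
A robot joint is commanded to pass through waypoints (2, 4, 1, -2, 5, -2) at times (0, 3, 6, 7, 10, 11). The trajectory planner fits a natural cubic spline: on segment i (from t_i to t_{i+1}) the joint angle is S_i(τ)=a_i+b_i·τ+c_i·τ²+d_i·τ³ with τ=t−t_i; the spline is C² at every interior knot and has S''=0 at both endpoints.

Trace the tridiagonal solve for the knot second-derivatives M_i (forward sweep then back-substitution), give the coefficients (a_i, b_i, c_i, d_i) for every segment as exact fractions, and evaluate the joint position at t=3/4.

Δ: Δ0=2/3, Δ1=-1, Δ2=-3, Δ3=7/3, Δ4=-7
row 1: diag=12, rhs=-10; c'=1/4, d'=-5/6
row 2: denom=8−3·1/4=29/4; d'=(-12−3·-5/6)/(29/4)=-38/29
row 3: denom=8−1·4/29=228/29; d'=(32−1·-38/29)/(228/29)=161/38
row 4: denom=8−3·29/76=521/76; d'=(-56−3·161/38)/(521/76)=-5222/521
back: M4=-5222/521
back: M3=161/38−29/76·-5222/521=4200/521
back: M2=-38/29−4/29·4200/521=-1262/521
back: M1=-5/6−1/4·-1262/521=-356/1563
M: M0=0, M1=-356/1563, M2=-1262/521, M3=4200/521, M4=-5222/521, M5=0
seg 0: a=2, c=M0/2=0, d=(M1−M0)/(6·3)=-178/14067, b=Δ0−h0·(2M0+M1)/6=1220/1563
seg 1: a=4, c=M1/2=-178/1563, d=(M2−M1)/(6·3)=-1715/14067, b=Δ1−h1·(2M1+M2)/6=686/1563
seg 2: a=1, c=M2/2=-631/521, d=(M3−M2)/(6·1)=2731/1563, b=Δ2−h2·(2M2+M3)/6=-5527/1563
seg 3: a=-2, c=M3/2=2100/521, d=(M4−M3)/(6·3)=-4711/4689, b=Δ3−h3·(2M3+M4)/6=-1120/1563
seg 4: a=5, c=M4/2=-2611/521, d=(M5−M4)/(6·1)=2611/1563, b=Δ4−h4·(2M4+M5)/6=-5719/1563
t_q=3/4 → seg 0, τ=3/4; S=2+1220/1563·τ+0·τ²+-178/14067·τ³=43015/16672

  seg 0: a=2 b=1220/1563 c=0 d=-178/14067
  seg 1: a=4 b=686/1563 c=-178/1563 d=-1715/14067
  seg 2: a=1 b=-5527/1563 c=-631/521 d=2731/1563
  seg 3: a=-2 b=-1120/1563 c=2100/521 d=-4711/4689
  seg 4: a=5 b=-5719/1563 c=-2611/521 d=2611/1563
S(3/4) = 43015/16672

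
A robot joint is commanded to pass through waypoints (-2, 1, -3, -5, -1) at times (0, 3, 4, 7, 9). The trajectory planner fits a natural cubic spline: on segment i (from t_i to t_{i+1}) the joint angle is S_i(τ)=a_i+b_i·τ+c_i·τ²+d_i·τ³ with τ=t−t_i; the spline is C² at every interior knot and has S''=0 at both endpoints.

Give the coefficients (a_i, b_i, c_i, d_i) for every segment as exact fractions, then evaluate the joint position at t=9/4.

Δ: Δ0=1, Δ1=-4, Δ2=-2/3, Δ3=2
row 1: diag=8, rhs=-30; c'=1/8, d'=-15/4
row 2: denom=8−1·1/8=63/8; d'=(20−1·-15/4)/(63/8)=190/63
row 3: denom=10−3·8/21=62/7; d'=(16−3·190/63)/(62/7)=73/93
back: M3=73/93
back: M2=190/63−8/21·73/93=758/279
back: M1=-15/4−1/8·758/279=-1141/279
M: M0=0, M1=-1141/279, M2=758/279, M3=73/93, M4=0
seg 0: a=-2, c=M0/2=0, d=(M1−M0)/(6·3)=-1141/5022, b=Δ0−h0·(2M0+M1)/6=1699/558
seg 1: a=1, c=M1/2=-1141/558, d=(M2−M1)/(6·1)=211/186, b=Δ1−h1·(2M1+M2)/6=-862/279
seg 2: a=-3, c=M2/2=379/279, d=(M3−M2)/(6·3)=-539/5022, b=Δ2−h2·(2M2+M3)/6=-2107/558
seg 3: a=-5, c=M3/2=73/186, d=(M4−M3)/(6·2)=-73/1116, b=Δ3−h3·(2M3+M4)/6=412/279
t_q=9/4 → seg 0, τ=9/4; S=-2+1699/558·τ+0·τ²+-1141/5022·τ³=8979/3968

  seg 0: a=-2 b=1699/558 c=0 d=-1141/5022
  seg 1: a=1 b=-862/279 c=-1141/558 d=211/186
  seg 2: a=-3 b=-2107/558 c=379/279 d=-539/5022
  seg 3: a=-5 b=412/279 c=73/186 d=-73/1116
S(9/4) = 8979/3968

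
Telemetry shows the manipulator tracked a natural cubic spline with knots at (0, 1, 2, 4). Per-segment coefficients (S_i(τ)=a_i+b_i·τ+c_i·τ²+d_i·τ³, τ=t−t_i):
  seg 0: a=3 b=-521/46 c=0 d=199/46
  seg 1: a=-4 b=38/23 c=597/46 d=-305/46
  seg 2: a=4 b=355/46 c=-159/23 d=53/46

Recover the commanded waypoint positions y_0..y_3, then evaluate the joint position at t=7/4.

y_0 = S_0(0) = a_0 = 3
y_1 = S_1(0) = a_1 = -4
y_2 = S_2(0) = a_2 = 4
y_3 = S_2(2) = 1
t_q=7/4 is in segment 1 (τ=3/4); S_1(τ)=223/128

y_0=3 y_1=-4 y_2=4 y_3=1
S(7/4) = 223/128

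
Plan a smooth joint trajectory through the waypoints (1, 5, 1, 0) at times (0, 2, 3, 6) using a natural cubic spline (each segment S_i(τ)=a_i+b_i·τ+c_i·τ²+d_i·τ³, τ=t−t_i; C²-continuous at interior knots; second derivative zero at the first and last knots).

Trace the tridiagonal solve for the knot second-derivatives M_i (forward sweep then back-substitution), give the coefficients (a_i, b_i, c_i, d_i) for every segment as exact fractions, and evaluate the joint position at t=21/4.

Δ: Δ0=2, Δ1=-4, Δ2=-1/3
row 1: diag=6, rhs=-36; c'=1/6, d'=-6
row 2: denom=8−1·1/6=47/6; d'=(22−1·-6)/(47/6)=168/47
back: M2=168/47
back: M1=-6−1/6·168/47=-310/47
M: M0=0, M1=-310/47, M2=168/47, M3=0
seg 0: a=1, c=M0/2=0, d=(M1−M0)/(6·2)=-155/282, b=Δ0−h0·(2M0+M1)/6=592/141
seg 1: a=5, c=M1/2=-155/47, d=(M2−M1)/(6·1)=239/141, b=Δ1−h1·(2M1+M2)/6=-338/141
seg 2: a=1, c=M2/2=84/47, d=(M3−M2)/(6·3)=-28/141, b=Δ2−h2·(2M2+M3)/6=-551/141
t_q=21/4 → seg 2, τ=9/4; S=1+-551/141·τ+84/47·τ²+-28/141·τ³=-757/752

  seg 0: a=1 b=592/141 c=0 d=-155/282
  seg 1: a=5 b=-338/141 c=-155/47 d=239/141
  seg 2: a=1 b=-551/141 c=84/47 d=-28/141
S(21/4) = -757/752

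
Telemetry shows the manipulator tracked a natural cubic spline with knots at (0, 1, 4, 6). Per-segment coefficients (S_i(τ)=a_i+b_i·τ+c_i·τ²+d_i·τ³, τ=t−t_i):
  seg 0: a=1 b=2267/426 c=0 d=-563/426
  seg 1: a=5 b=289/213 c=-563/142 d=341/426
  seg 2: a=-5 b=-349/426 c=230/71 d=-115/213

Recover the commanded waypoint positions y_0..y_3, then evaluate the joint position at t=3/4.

y_0=1 y_1=5 y_2=-5 y_3=2
S(3/4) = 40293/9088

y_0 = S_0(0) = a_0 = 1
y_1 = S_1(0) = a_1 = 5
y_2 = S_2(0) = a_2 = -5
y_3 = S_2(2) = 2
t_q=3/4 is in segment 0 (τ=3/4); S_0(τ)=40293/9088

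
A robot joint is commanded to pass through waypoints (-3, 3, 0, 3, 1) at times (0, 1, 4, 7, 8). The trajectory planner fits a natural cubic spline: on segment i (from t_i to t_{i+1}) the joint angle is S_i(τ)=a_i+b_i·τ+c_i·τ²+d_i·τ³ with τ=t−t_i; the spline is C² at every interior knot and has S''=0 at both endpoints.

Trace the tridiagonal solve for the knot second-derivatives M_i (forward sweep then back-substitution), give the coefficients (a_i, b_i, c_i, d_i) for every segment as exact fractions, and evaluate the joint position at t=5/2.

Δ: Δ0=6, Δ1=-1, Δ2=1, Δ3=-2
row 1: diag=8, rhs=-42; c'=3/8, d'=-21/4
row 2: denom=12−3·3/8=87/8; d'=(12−3·-21/4)/(87/8)=74/29
row 3: denom=8−3·8/29=208/29; d'=(-18−3·74/29)/(208/29)=-93/26
back: M3=-93/26
back: M2=74/29−8/29·-93/26=46/13
back: M1=-21/4−3/8·46/13=-171/26
M: M0=0, M1=-171/26, M2=46/13, M3=-93/26, M4=0
seg 0: a=-3, c=M0/2=0, d=(M1−M0)/(6·1)=-57/52, b=Δ0−h0·(2M0+M1)/6=369/52
seg 1: a=3, c=M1/2=-171/52, d=(M2−M1)/(6·3)=263/468, b=Δ1−h1·(2M1+M2)/6=99/26
seg 2: a=0, c=M2/2=23/13, d=(M3−M2)/(6·3)=-185/468, b=Δ2−h2·(2M2+M3)/6=-3/4
seg 3: a=3, c=M3/2=-93/52, d=(M4−M3)/(6·1)=31/52, b=Δ3−h3·(2M3+M4)/6=-21/26
t_q=5/2 → seg 1, τ=3/2; S=3+99/26·τ+-171/52·τ²+263/468·τ³=1335/416

  seg 0: a=-3 b=369/52 c=0 d=-57/52
  seg 1: a=3 b=99/26 c=-171/52 d=263/468
  seg 2: a=0 b=-3/4 c=23/13 d=-185/468
  seg 3: a=3 b=-21/26 c=-93/52 d=31/52
S(5/2) = 1335/416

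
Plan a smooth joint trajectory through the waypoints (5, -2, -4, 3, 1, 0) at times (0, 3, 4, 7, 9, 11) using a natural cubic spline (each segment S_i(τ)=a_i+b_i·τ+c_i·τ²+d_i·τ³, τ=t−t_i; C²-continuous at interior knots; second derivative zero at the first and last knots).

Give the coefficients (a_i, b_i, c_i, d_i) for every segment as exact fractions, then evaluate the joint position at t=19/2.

Δ: Δ0=-7/3, Δ1=-2, Δ2=7/3, Δ3=-1, Δ4=-1/2
row 1: diag=8, rhs=2; c'=1/8, d'=1/4
row 2: denom=8−1·1/8=63/8; d'=(26−1·1/4)/(63/8)=206/63
row 3: denom=10−3·8/21=62/7; d'=(-20−3·206/63)/(62/7)=-313/93
row 4: denom=8−2·7/31=234/31; d'=(3−2·-313/93)/(234/31)=905/702
back: M4=905/702
back: M3=-313/93−7/31·905/702=-2567/702
back: M2=206/63−8/21·-2567/702=4910/1053
back: M1=1/4−1/8·4910/1053=-701/2106
M: M0=0, M1=-701/2106, M2=4910/1053, M3=-2567/702, M4=905/702, M5=0
seg 0: a=5, c=M0/2=0, d=(M1−M0)/(6·3)=-701/37908, b=Δ0−h0·(2M0+M1)/6=-9127/4212
seg 1: a=-2, c=M1/2=-701/4212, d=(M2−M1)/(6·1)=1169/1404, b=Δ1−h1·(2M1+M2)/6=-5615/2106
seg 2: a=-4, c=M2/2=2455/1053, d=(M3−M2)/(6·3)=-17521/37908, b=Δ2−h2·(2M2+M3)/6=-2111/4212
seg 3: a=3, c=M3/2=-2567/1404, d=(M4−M3)/(6·2)=434/1053, b=Δ3−h3·(2M3+M4)/6=2123/2106
seg 4: a=1, c=M4/2=905/1404, d=(M5−M4)/(6·2)=-905/8424, b=Δ4−h4·(2M4+M5)/6=-2863/2106
t_q=19/2 → seg 4, τ=1/2; S=1+-2863/2106·τ+905/1404·τ²+-905/8424·τ³=10513/22464

  seg 0: a=5 b=-9127/4212 c=0 d=-701/37908
  seg 1: a=-2 b=-5615/2106 c=-701/4212 d=1169/1404
  seg 2: a=-4 b=-2111/4212 c=2455/1053 d=-17521/37908
  seg 3: a=3 b=2123/2106 c=-2567/1404 d=434/1053
  seg 4: a=1 b=-2863/2106 c=905/1404 d=-905/8424
S(19/2) = 10513/22464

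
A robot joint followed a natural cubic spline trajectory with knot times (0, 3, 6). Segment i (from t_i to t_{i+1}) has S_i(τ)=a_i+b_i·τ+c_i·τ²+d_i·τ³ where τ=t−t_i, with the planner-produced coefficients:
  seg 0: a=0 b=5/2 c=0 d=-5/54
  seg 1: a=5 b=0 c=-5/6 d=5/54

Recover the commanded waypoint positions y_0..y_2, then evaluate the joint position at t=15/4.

y_0 = S_0(0) = a_0 = 0
y_1 = S_1(0) = a_1 = 5
y_2 = S_1(3) = 0
t_q=15/4 is in segment 1 (τ=3/4); S_1(τ)=585/128

y_0=0 y_1=5 y_2=0
S(15/4) = 585/128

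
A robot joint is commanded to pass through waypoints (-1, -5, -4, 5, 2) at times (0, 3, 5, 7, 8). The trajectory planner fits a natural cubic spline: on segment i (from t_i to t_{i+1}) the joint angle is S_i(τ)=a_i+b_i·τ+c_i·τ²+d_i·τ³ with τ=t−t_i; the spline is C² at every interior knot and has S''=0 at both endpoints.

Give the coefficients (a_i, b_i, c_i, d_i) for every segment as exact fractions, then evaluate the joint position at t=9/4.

Δ: Δ0=-4/3, Δ1=1/2, Δ2=9/2, Δ3=-3
row 1: diag=10, rhs=11; c'=1/5, d'=11/10
row 2: denom=8−2·1/5=38/5; d'=(24−2·11/10)/(38/5)=109/38
row 3: denom=6−2·5/19=104/19; d'=(-45−2·109/38)/(104/19)=-241/26
back: M3=-241/26
back: M2=109/38−5/19·-241/26=69/13
back: M1=11/10−1/5·69/13=1/26
M: M0=0, M1=1/26, M2=69/13, M3=-241/26, M4=0
seg 0: a=-1, c=M0/2=0, d=(M1−M0)/(6·3)=1/468, b=Δ0−h0·(2M0+M1)/6=-211/156
seg 1: a=-5, c=M1/2=1/52, d=(M2−M1)/(6·2)=137/312, b=Δ1−h1·(2M1+M2)/6=-101/78
seg 2: a=-4, c=M2/2=69/26, d=(M3−M2)/(6·2)=-379/312, b=Δ2−h2·(2M2+M3)/6=158/39
seg 3: a=5, c=M3/2=-241/52, d=(M4−M3)/(6·1)=241/156, b=Δ3−h3·(2M3+M4)/6=7/78
t_q=9/4 → seg 0, τ=9/4; S=-1+-211/156·τ+0·τ²+1/468·τ³=-13375/3328

  seg 0: a=-1 b=-211/156 c=0 d=1/468
  seg 1: a=-5 b=-101/78 c=1/52 d=137/312
  seg 2: a=-4 b=158/39 c=69/26 d=-379/312
  seg 3: a=5 b=7/78 c=-241/52 d=241/156
S(9/4) = -13375/3328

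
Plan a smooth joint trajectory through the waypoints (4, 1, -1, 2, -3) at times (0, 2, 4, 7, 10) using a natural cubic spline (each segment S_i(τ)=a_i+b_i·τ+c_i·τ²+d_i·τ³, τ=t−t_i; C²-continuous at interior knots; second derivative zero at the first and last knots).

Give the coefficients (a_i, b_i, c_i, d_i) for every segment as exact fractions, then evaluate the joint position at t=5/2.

  seg 0: a=4 b=-1243/840 c=0 d=-17/3360
  seg 1: a=1 b=-647/420 c=-17/560 d=101/672
  seg 2: a=-1 b=17/120 c=61/70 d=-295/1512
  seg 3: a=2 b=43/420 c=-743/840 d=743/7560
S(5/2) = 2159/8960

Δ: Δ0=-3/2, Δ1=-1, Δ2=1, Δ3=-5/3
row 1: diag=8, rhs=3; c'=1/4, d'=3/8
row 2: denom=10−2·1/4=19/2; d'=(12−2·3/8)/(19/2)=45/38
row 3: denom=12−3·6/19=210/19; d'=(-16−3·45/38)/(210/19)=-743/420
back: M3=-743/420
back: M2=45/38−6/19·-743/420=61/35
back: M1=3/8−1/4·61/35=-17/280
M: M0=0, M1=-17/280, M2=61/35, M3=-743/420, M4=0
seg 0: a=4, c=M0/2=0, d=(M1−M0)/(6·2)=-17/3360, b=Δ0−h0·(2M0+M1)/6=-1243/840
seg 1: a=1, c=M1/2=-17/560, d=(M2−M1)/(6·2)=101/672, b=Δ1−h1·(2M1+M2)/6=-647/420
seg 2: a=-1, c=M2/2=61/70, d=(M3−M2)/(6·3)=-295/1512, b=Δ2−h2·(2M2+M3)/6=17/120
seg 3: a=2, c=M3/2=-743/840, d=(M4−M3)/(6·3)=743/7560, b=Δ3−h3·(2M3+M4)/6=43/420
t_q=5/2 → seg 1, τ=1/2; S=1+-647/420·τ+-17/560·τ²+101/672·τ³=2159/8960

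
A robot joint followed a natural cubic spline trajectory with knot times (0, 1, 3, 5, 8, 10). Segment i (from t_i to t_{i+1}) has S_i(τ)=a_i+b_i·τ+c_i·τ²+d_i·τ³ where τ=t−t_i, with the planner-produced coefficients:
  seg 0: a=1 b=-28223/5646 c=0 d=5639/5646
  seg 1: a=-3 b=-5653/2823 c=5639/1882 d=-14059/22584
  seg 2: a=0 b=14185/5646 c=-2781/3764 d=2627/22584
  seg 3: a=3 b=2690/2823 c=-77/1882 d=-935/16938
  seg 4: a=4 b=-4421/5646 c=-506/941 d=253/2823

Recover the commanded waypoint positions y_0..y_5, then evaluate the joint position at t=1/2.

y_0=1 y_1=-3 y_2=0 y_3=3 y_4=4 y_5=1
S(1/2) = -20695/15056

y_0 = S_0(0) = a_0 = 1
y_1 = S_1(0) = a_1 = -3
y_2 = S_2(0) = a_2 = 0
y_3 = S_3(0) = a_3 = 3
y_4 = S_4(0) = a_4 = 4
y_5 = S_4(2) = 1
t_q=1/2 is in segment 0 (τ=1/2); S_0(τ)=-20695/15056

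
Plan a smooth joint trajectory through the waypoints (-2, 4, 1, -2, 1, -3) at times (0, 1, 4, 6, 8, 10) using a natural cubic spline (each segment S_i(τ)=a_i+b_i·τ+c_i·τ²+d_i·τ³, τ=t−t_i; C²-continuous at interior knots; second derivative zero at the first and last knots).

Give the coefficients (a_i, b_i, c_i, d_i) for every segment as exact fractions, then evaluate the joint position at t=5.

  seg 0: a=-2 b=6931/1001 c=0 d=-925/1001
  seg 1: a=4 b=4156/1001 c=-2775/1001 d=32/91
  seg 2: a=1 b=-230/77 c=393/1001 d=1405/8008
  seg 3: a=-2 b=197/286 c=5787/4004 d=-4163/8008
  seg 4: a=1 b=232/1001 c=-3351/2002 d=1117/4004
S(5) = -1033/728

Δ: Δ0=6, Δ1=-1, Δ2=-3/2, Δ3=3/2, Δ4=-2
row 1: diag=8, rhs=-42; c'=3/8, d'=-21/4
row 2: denom=10−3·3/8=71/8; d'=(-3−3·-21/4)/(71/8)=102/71
row 3: denom=8−2·16/71=536/71; d'=(18−2·102/71)/(536/71)=537/268
row 4: denom=8−2·71/268=1001/134; d'=(-21−2·537/268)/(1001/134)=-3351/1001
back: M4=-3351/1001
back: M3=537/268−71/268·-3351/1001=5787/2002
back: M2=102/71−16/71·5787/2002=786/1001
back: M1=-21/4−3/8·786/1001=-5550/1001
M: M0=0, M1=-5550/1001, M2=786/1001, M3=5787/2002, M4=-3351/1001, M5=0
seg 0: a=-2, c=M0/2=0, d=(M1−M0)/(6·1)=-925/1001, b=Δ0−h0·(2M0+M1)/6=6931/1001
seg 1: a=4, c=M1/2=-2775/1001, d=(M2−M1)/(6·3)=32/91, b=Δ1−h1·(2M1+M2)/6=4156/1001
seg 2: a=1, c=M2/2=393/1001, d=(M3−M2)/(6·2)=1405/8008, b=Δ2−h2·(2M2+M3)/6=-230/77
seg 3: a=-2, c=M3/2=5787/4004, d=(M4−M3)/(6·2)=-4163/8008, b=Δ3−h3·(2M3+M4)/6=197/286
seg 4: a=1, c=M4/2=-3351/2002, d=(M5−M4)/(6·2)=1117/4004, b=Δ4−h4·(2M4+M5)/6=232/1001
t_q=5 → seg 2, τ=1; S=1+-230/77·τ+393/1001·τ²+1405/8008·τ³=-1033/728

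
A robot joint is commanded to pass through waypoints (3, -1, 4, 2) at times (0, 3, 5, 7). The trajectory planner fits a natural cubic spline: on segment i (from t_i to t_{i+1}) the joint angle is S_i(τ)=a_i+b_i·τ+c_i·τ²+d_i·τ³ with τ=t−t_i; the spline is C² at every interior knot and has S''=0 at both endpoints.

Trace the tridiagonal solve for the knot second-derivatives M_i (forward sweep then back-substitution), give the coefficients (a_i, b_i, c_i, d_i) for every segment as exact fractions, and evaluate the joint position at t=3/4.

Δ: Δ0=-4/3, Δ1=5/2, Δ2=-1
row 1: diag=10, rhs=23; c'=1/5, d'=23/10
row 2: denom=8−2·1/5=38/5; d'=(-21−2·23/10)/(38/5)=-64/19
back: M2=-64/19
back: M1=23/10−1/5·-64/19=113/38
M: M0=0, M1=113/38, M2=-64/19, M3=0
seg 0: a=3, c=M0/2=0, d=(M1−M0)/(6·3)=113/684, b=Δ0−h0·(2M0+M1)/6=-643/228
seg 1: a=-1, c=M1/2=113/76, d=(M2−M1)/(6·2)=-241/456, b=Δ1−h1·(2M1+M2)/6=187/114
seg 2: a=4, c=M2/2=-32/19, d=(M3−M2)/(6·2)=16/57, b=Δ2−h2·(2M2+M3)/6=71/57
t_q=3/4 → seg 0, τ=3/4; S=3+-643/228·τ+0·τ²+113/684·τ³=4643/4864

  seg 0: a=3 b=-643/228 c=0 d=113/684
  seg 1: a=-1 b=187/114 c=113/76 d=-241/456
  seg 2: a=4 b=71/57 c=-32/19 d=16/57
S(3/4) = 4643/4864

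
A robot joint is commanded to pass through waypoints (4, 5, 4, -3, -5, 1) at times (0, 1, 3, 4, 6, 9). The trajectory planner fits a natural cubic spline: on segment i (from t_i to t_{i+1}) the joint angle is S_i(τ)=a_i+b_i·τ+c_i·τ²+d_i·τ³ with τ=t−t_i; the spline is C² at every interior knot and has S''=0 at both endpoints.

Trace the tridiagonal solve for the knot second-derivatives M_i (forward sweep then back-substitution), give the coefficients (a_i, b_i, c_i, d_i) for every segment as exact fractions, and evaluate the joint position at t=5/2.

Δ: Δ0=1, Δ1=-1/2, Δ2=-7, Δ3=-1, Δ4=2
row 1: diag=6, rhs=-9; c'=1/3, d'=-3/2
row 2: denom=6−2·1/3=16/3; d'=(-39−2·-3/2)/(16/3)=-27/4
row 3: denom=6−1·3/16=93/16; d'=(36−1·-27/4)/(93/16)=228/31
row 4: denom=10−2·32/93=866/93; d'=(18−2·228/31)/(866/93)=153/433
back: M4=153/433
back: M3=228/31−32/93·153/433=3132/433
back: M2=-27/4−3/16·3132/433=-3510/433
back: M1=-3/2−1/3·-3510/433=1041/866
M: M0=0, M1=1041/866, M2=-3510/433, M3=3132/433, M4=153/433, M5=0
seg 0: a=4, c=M0/2=0, d=(M1−M0)/(6·1)=347/1732, b=Δ0−h0·(2M0+M1)/6=1385/1732
seg 1: a=5, c=M1/2=1041/1732, d=(M2−M1)/(6·2)=-2687/3464, b=Δ1−h1·(2M1+M2)/6=1213/866
seg 2: a=4, c=M2/2=-1755/433, d=(M3−M2)/(6·1)=1107/433, b=Δ2−h2·(2M2+M3)/6=-2383/433
seg 3: a=-3, c=M3/2=1566/433, d=(M4−M3)/(6·2)=-993/1732, b=Δ3−h3·(2M3+M4)/6=-2572/433
seg 4: a=-5, c=M4/2=153/866, d=(M5−M4)/(6·3)=-17/866, b=Δ4−h4·(2M4+M5)/6=713/433
t_q=5/2 → seg 1, τ=3/2; S=5+1213/866·τ+1041/1732·τ²+-2687/3464·τ³=161711/27712

  seg 0: a=4 b=1385/1732 c=0 d=347/1732
  seg 1: a=5 b=1213/866 c=1041/1732 d=-2687/3464
  seg 2: a=4 b=-2383/433 c=-1755/433 d=1107/433
  seg 3: a=-3 b=-2572/433 c=1566/433 d=-993/1732
  seg 4: a=-5 b=713/433 c=153/866 d=-17/866
S(5/2) = 161711/27712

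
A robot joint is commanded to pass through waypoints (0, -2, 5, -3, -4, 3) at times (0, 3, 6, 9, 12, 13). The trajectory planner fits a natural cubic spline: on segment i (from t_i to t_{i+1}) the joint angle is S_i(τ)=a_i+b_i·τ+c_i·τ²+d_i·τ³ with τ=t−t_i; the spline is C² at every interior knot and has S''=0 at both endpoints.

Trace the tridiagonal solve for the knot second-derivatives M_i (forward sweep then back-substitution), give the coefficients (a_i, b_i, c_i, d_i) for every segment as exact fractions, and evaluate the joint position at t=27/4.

Δ: Δ0=-2/3, Δ1=7/3, Δ2=-8/3, Δ3=-1/3, Δ4=7
row 1: diag=12, rhs=18; c'=1/4, d'=3/2
row 2: denom=12−3·1/4=45/4; d'=(-30−3·3/2)/(45/4)=-46/15
row 3: denom=12−3·4/15=56/5; d'=(14−3·-46/15)/(56/5)=29/14
row 4: denom=8−3·15/56=403/56; d'=(44−3·29/14)/(403/56)=2116/403
back: M4=2116/403
back: M3=29/14−15/56·2116/403=268/403
back: M2=-46/15−4/15·268/403=-3922/1209
back: M1=3/2−1/4·-3922/1209=2794/1209
M: M0=0, M1=2794/1209, M2=-3922/1209, M3=268/403, M4=2116/403, M5=0
seg 0: a=0, c=M0/2=0, d=(M1−M0)/(6·3)=1397/10881, b=Δ0−h0·(2M0+M1)/6=-2203/1209
seg 1: a=-2, c=M1/2=1397/1209, d=(M2−M1)/(6·3)=-3358/10881, b=Δ1−h1·(2M1+M2)/6=1988/1209
seg 2: a=5, c=M2/2=-1961/1209, d=(M3−M2)/(6·3)=2363/10881, b=Δ2−h2·(2M2+M3)/6=296/1209
seg 3: a=-3, c=M3/2=134/403, d=(M4−M3)/(6·3)=308/1209, b=Δ3−h3·(2M3+M4)/6=-337/93
seg 4: a=-4, c=M4/2=1058/403, d=(M5−M4)/(6·1)=-1058/1209, b=Δ4−h4·(2M4+M5)/6=6347/1209
t_q=27/4 → seg 2, τ=3/4; S=5+296/1209·τ+-1961/1209·τ²+2363/10881·τ³=112527/25792

  seg 0: a=0 b=-2203/1209 c=0 d=1397/10881
  seg 1: a=-2 b=1988/1209 c=1397/1209 d=-3358/10881
  seg 2: a=5 b=296/1209 c=-1961/1209 d=2363/10881
  seg 3: a=-3 b=-337/93 c=134/403 d=308/1209
  seg 4: a=-4 b=6347/1209 c=1058/403 d=-1058/1209
S(27/4) = 112527/25792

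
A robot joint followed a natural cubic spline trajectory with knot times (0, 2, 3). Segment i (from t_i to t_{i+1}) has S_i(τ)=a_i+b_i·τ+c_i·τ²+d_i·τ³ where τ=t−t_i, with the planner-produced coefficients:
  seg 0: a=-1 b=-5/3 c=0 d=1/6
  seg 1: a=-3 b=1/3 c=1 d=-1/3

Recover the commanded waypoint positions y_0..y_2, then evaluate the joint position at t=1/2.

y_0 = S_0(0) = a_0 = -1
y_1 = S_1(0) = a_1 = -3
y_2 = S_1(1) = -2
t_q=1/2 is in segment 0 (τ=1/2); S_0(τ)=-29/16

y_0=-1 y_1=-3 y_2=-2
S(1/2) = -29/16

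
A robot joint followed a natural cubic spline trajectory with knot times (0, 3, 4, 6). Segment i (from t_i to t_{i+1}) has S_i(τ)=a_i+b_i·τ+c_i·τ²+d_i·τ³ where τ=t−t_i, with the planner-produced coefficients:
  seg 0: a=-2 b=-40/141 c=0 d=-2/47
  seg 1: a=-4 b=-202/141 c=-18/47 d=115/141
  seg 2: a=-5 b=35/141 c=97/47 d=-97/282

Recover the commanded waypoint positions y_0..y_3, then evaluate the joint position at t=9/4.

y_0 = S_0(0) = a_0 = -2
y_1 = S_1(0) = a_1 = -4
y_2 = S_2(0) = a_2 = -5
y_3 = S_2(2) = 1
t_q=9/4 is in segment 0 (τ=9/4); S_0(τ)=-4697/1504

y_0=-2 y_1=-4 y_2=-5 y_3=1
S(9/4) = -4697/1504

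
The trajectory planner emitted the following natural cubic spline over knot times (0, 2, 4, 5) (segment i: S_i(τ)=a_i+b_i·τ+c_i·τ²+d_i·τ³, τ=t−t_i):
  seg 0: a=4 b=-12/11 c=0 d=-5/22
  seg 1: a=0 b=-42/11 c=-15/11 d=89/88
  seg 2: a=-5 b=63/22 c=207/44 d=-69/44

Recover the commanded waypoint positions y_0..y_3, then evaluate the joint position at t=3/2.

y_0=4 y_1=0 y_2=-5 y_3=1
S(3/2) = 281/176

y_0 = S_0(0) = a_0 = 4
y_1 = S_1(0) = a_1 = 0
y_2 = S_2(0) = a_2 = -5
y_3 = S_2(1) = 1
t_q=3/2 is in segment 0 (τ=3/2); S_0(τ)=281/176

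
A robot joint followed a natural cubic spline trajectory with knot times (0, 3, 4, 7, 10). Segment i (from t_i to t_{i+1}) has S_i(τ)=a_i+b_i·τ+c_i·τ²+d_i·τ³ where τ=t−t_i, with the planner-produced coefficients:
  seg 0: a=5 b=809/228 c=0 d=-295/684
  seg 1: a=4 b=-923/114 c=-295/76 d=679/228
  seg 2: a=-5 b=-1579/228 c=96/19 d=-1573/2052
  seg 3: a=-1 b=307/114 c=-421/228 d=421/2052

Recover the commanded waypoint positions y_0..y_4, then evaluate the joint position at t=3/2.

y_0=5 y_1=4 y_2=-5 y_3=-1 y_4=-4
S(3/2) = 5391/608

y_0 = S_0(0) = a_0 = 5
y_1 = S_1(0) = a_1 = 4
y_2 = S_2(0) = a_2 = -5
y_3 = S_3(0) = a_3 = -1
y_4 = S_3(3) = -4
t_q=3/2 is in segment 0 (τ=3/2); S_0(τ)=5391/608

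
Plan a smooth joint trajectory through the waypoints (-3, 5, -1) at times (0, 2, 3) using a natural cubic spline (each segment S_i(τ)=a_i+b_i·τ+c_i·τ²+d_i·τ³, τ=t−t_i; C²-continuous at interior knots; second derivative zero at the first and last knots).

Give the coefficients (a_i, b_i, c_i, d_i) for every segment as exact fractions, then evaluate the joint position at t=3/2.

Δ: Δ0=4, Δ1=-6
row 1: diag=6, rhs=-60; c'=1/6, d'=-10
back: M1=-10
M: M0=0, M1=-10, M2=0
seg 0: a=-3, c=M0/2=0, d=(M1−M0)/(6·2)=-5/6, b=Δ0−h0·(2M0+M1)/6=22/3
seg 1: a=5, c=M1/2=-5, d=(M2−M1)/(6·1)=5/3, b=Δ1−h1·(2M1+M2)/6=-8/3
t_q=3/2 → seg 0, τ=3/2; S=-3+22/3·τ+0·τ²+-5/6·τ³=83/16

  seg 0: a=-3 b=22/3 c=0 d=-5/6
  seg 1: a=5 b=-8/3 c=-5 d=5/3
S(3/2) = 83/16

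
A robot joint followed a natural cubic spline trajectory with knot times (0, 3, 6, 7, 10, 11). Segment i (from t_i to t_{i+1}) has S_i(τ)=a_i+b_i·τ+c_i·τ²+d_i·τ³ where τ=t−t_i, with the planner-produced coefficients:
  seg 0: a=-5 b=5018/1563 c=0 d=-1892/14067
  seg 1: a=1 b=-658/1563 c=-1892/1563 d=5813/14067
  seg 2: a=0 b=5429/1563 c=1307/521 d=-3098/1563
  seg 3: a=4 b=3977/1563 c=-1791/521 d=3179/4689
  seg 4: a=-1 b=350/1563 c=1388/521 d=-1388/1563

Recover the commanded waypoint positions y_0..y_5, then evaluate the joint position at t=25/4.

y_0 = S_0(0) = a_0 = -5
y_1 = S_1(0) = a_1 = 1
y_2 = S_2(0) = a_2 = 0
y_3 = S_3(0) = a_3 = 4
y_4 = S_4(0) = a_4 = -1
y_5 = S_4(1) = 1
t_q=25/4 is in segment 2 (τ=1/4); S_2(τ)=16575/16672

y_0=-5 y_1=1 y_2=0 y_3=4 y_4=-1 y_5=1
S(25/4) = 16575/16672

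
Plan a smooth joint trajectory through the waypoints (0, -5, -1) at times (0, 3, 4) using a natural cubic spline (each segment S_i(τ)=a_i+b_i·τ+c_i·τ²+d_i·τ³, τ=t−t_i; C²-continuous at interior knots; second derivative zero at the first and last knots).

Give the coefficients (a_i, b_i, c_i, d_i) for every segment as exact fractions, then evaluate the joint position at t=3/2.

Δ: Δ0=-5/3, Δ1=4
row 1: diag=8, rhs=34; c'=1/8, d'=17/4
back: M1=17/4
M: M0=0, M1=17/4, M2=0
seg 0: a=0, c=M0/2=0, d=(M1−M0)/(6·3)=17/72, b=Δ0−h0·(2M0+M1)/6=-91/24
seg 1: a=-5, c=M1/2=17/8, d=(M2−M1)/(6·1)=-17/24, b=Δ1−h1·(2M1+M2)/6=31/12
t_q=3/2 → seg 0, τ=3/2; S=0+-91/24·τ+0·τ²+17/72·τ³=-313/64

  seg 0: a=0 b=-91/24 c=0 d=17/72
  seg 1: a=-5 b=31/12 c=17/8 d=-17/24
S(3/2) = -313/64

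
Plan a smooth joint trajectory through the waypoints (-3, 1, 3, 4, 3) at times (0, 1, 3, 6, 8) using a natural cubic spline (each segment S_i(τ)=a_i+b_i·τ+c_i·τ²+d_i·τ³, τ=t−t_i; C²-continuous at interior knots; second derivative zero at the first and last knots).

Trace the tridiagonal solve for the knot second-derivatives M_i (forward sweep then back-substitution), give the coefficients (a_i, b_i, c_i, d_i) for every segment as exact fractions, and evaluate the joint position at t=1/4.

  seg 0: a=-3 b=3433/759 c=0 d=-397/759
  seg 1: a=1 b=2242/759 c=-397/253 d=899/3036
  seg 2: a=3 b=175/759 c=105/506 d=-263/4554
  seg 3: a=4 b=-127/1518 c=-79/253 d=79/1518
S(1/4) = -30399/16192

Δ: Δ0=4, Δ1=1, Δ2=1/3, Δ3=-1/2
row 1: diag=6, rhs=-18; c'=1/3, d'=-3
row 2: denom=10−2·1/3=28/3; d'=(-4−2·-3)/(28/3)=3/14
row 3: denom=10−3·9/28=253/28; d'=(-5−3·3/14)/(253/28)=-158/253
back: M3=-158/253
back: M2=3/14−9/28·-158/253=105/253
back: M1=-3−1/3·105/253=-794/253
M: M0=0, M1=-794/253, M2=105/253, M3=-158/253, M4=0
seg 0: a=-3, c=M0/2=0, d=(M1−M0)/(6·1)=-397/759, b=Δ0−h0·(2M0+M1)/6=3433/759
seg 1: a=1, c=M1/2=-397/253, d=(M2−M1)/(6·2)=899/3036, b=Δ1−h1·(2M1+M2)/6=2242/759
seg 2: a=3, c=M2/2=105/506, d=(M3−M2)/(6·3)=-263/4554, b=Δ2−h2·(2M2+M3)/6=175/759
seg 3: a=4, c=M3/2=-79/253, d=(M4−M3)/(6·2)=79/1518, b=Δ3−h3·(2M3+M4)/6=-127/1518
t_q=1/4 → seg 0, τ=1/4; S=-3+3433/759·τ+0·τ²+-397/759·τ³=-30399/16192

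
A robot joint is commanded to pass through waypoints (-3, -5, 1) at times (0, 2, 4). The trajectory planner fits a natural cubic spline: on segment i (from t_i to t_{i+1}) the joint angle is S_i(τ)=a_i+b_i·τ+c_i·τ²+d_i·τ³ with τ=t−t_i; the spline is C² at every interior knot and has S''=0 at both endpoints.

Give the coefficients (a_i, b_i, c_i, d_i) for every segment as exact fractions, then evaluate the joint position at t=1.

  seg 0: a=-3 b=-2 c=0 d=1/4
  seg 1: a=-5 b=1 c=3/2 d=-1/4
S(1) = -19/4

Δ: Δ0=-1, Δ1=3
row 1: diag=8, rhs=24; c'=1/4, d'=3
back: M1=3
M: M0=0, M1=3, M2=0
seg 0: a=-3, c=M0/2=0, d=(M1−M0)/(6·2)=1/4, b=Δ0−h0·(2M0+M1)/6=-2
seg 1: a=-5, c=M1/2=3/2, d=(M2−M1)/(6·2)=-1/4, b=Δ1−h1·(2M1+M2)/6=1
t_q=1 → seg 0, τ=1; S=-3+-2·τ+0·τ²+1/4·τ³=-19/4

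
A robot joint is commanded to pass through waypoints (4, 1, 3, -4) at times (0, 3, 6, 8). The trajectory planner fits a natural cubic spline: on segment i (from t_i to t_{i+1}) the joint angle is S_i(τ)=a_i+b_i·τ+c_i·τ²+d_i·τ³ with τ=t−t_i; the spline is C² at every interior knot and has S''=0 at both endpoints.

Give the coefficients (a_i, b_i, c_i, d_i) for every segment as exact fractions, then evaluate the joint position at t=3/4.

Δ: Δ0=-1, Δ1=2/3, Δ2=-7/2
row 1: diag=12, rhs=10; c'=1/4, d'=5/6
row 2: denom=10−3·1/4=37/4; d'=(-25−3·5/6)/(37/4)=-110/37
back: M2=-110/37
back: M1=5/6−1/4·-110/37=175/111
M: M0=0, M1=175/111, M2=-110/37, M3=0
seg 0: a=4, c=M0/2=0, d=(M1−M0)/(6·3)=175/1998, b=Δ0−h0·(2M0+M1)/6=-397/222
seg 1: a=1, c=M1/2=175/222, d=(M2−M1)/(6·3)=-505/1998, b=Δ1−h1·(2M1+M2)/6=64/111
seg 2: a=3, c=M2/2=-55/37, d=(M3−M2)/(6·2)=55/222, b=Δ2−h2·(2M2+M3)/6=-337/222
t_q=3/4 → seg 0, τ=3/4; S=4+-397/222·τ+0·τ²+175/1998·τ³=12767/4736

  seg 0: a=4 b=-397/222 c=0 d=175/1998
  seg 1: a=1 b=64/111 c=175/222 d=-505/1998
  seg 2: a=3 b=-337/222 c=-55/37 d=55/222
S(3/4) = 12767/4736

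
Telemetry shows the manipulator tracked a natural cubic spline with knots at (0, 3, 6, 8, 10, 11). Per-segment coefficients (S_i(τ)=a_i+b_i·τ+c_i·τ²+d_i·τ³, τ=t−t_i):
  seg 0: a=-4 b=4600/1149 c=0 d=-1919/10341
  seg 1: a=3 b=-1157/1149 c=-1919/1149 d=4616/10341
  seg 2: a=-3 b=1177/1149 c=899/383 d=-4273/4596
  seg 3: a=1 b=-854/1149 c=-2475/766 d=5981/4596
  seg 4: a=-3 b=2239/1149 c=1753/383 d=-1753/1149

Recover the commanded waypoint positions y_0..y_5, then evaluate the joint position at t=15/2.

y_0=-4 y_1=3 y_2=-3 y_3=1 y_4=-3 y_5=2
S(15/2) = 8335/12256

y_0 = S_0(0) = a_0 = -4
y_1 = S_1(0) = a_1 = 3
y_2 = S_2(0) = a_2 = -3
y_3 = S_3(0) = a_3 = 1
y_4 = S_4(0) = a_4 = -3
y_5 = S_4(1) = 2
t_q=15/2 is in segment 2 (τ=3/2); S_2(τ)=8335/12256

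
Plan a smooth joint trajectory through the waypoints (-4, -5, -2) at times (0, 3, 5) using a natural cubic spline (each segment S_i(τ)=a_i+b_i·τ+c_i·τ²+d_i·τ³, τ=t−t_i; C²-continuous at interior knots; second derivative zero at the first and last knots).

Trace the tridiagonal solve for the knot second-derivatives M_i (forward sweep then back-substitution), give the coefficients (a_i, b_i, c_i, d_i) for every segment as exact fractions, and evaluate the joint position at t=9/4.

  seg 0: a=-4 b=-53/60 c=0 d=11/180
  seg 1: a=-5 b=23/30 c=11/20 d=-11/120
S(9/4) = -6773/1280

Δ: Δ0=-1/3, Δ1=3/2
row 1: diag=10, rhs=11; c'=1/5, d'=11/10
back: M1=11/10
M: M0=0, M1=11/10, M2=0
seg 0: a=-4, c=M0/2=0, d=(M1−M0)/(6·3)=11/180, b=Δ0−h0·(2M0+M1)/6=-53/60
seg 1: a=-5, c=M1/2=11/20, d=(M2−M1)/(6·2)=-11/120, b=Δ1−h1·(2M1+M2)/6=23/30
t_q=9/4 → seg 0, τ=9/4; S=-4+-53/60·τ+0·τ²+11/180·τ³=-6773/1280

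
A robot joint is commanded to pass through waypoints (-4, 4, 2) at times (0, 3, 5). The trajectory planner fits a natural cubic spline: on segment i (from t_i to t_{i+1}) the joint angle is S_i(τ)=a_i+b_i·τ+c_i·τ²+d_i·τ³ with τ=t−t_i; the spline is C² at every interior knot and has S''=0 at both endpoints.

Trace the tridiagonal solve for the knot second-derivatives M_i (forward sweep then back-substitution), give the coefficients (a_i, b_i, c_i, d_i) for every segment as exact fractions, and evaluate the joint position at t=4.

Δ: Δ0=8/3, Δ1=-1
row 1: diag=10, rhs=-22; c'=1/5, d'=-11/5
back: M1=-11/5
M: M0=0, M1=-11/5, M2=0
seg 0: a=-4, c=M0/2=0, d=(M1−M0)/(6·3)=-11/90, b=Δ0−h0·(2M0+M1)/6=113/30
seg 1: a=4, c=M1/2=-11/10, d=(M2−M1)/(6·2)=11/60, b=Δ1−h1·(2M1+M2)/6=7/15
t_q=4 → seg 1, τ=1; S=4+7/15·τ+-11/10·τ²+11/60·τ³=71/20

  seg 0: a=-4 b=113/30 c=0 d=-11/90
  seg 1: a=4 b=7/15 c=-11/10 d=11/60
S(4) = 71/20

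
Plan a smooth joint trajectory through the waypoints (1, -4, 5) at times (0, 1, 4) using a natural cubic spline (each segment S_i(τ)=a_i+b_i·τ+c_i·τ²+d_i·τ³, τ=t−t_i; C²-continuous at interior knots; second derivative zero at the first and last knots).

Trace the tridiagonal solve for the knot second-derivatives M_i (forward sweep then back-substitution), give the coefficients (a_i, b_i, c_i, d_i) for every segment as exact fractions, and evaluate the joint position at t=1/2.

  seg 0: a=1 b=-6 c=0 d=1
  seg 1: a=-4 b=-3 c=3 d=-1/3
S(1/2) = -15/8

Δ: Δ0=-5, Δ1=3
row 1: diag=8, rhs=48; c'=3/8, d'=6
back: M1=6
M: M0=0, M1=6, M2=0
seg 0: a=1, c=M0/2=0, d=(M1−M0)/(6·1)=1, b=Δ0−h0·(2M0+M1)/6=-6
seg 1: a=-4, c=M1/2=3, d=(M2−M1)/(6·3)=-1/3, b=Δ1−h1·(2M1+M2)/6=-3
t_q=1/2 → seg 0, τ=1/2; S=1+-6·τ+0·τ²+1·τ³=-15/8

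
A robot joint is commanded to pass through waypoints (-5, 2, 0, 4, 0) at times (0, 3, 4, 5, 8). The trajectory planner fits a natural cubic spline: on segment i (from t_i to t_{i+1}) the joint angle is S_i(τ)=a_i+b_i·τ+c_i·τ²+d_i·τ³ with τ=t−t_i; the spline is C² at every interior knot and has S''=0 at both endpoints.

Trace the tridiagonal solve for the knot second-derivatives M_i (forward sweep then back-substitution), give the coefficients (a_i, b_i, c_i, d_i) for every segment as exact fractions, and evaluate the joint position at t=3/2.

Δ: Δ0=7/3, Δ1=-2, Δ2=4, Δ3=-4/3
row 1: diag=8, rhs=-26; c'=1/8, d'=-13/4
row 2: denom=4−1·1/8=31/8; d'=(36−1·-13/4)/(31/8)=314/31
row 3: denom=8−1·8/31=240/31; d'=(-32−1·314/31)/(240/31)=-653/120
back: M3=-653/120
back: M2=314/31−8/31·-653/120=173/15
back: M1=-13/4−1/8·173/15=-563/120
M: M0=0, M1=-563/120, M2=173/15, M3=-653/120, M4=0
seg 0: a=-5, c=M0/2=0, d=(M1−M0)/(6·3)=-563/2160, b=Δ0−h0·(2M0+M1)/6=1123/240
seg 1: a=2, c=M1/2=-563/240, d=(M2−M1)/(6·1)=649/240, b=Δ1−h1·(2M1+M2)/6=-283/120
seg 2: a=0, c=M2/2=173/30, d=(M3−M2)/(6·1)=-679/240, b=Δ2−h2·(2M2+M3)/6=17/16
seg 3: a=4, c=M3/2=-653/240, d=(M4−M3)/(6·3)=653/2160, b=Δ3−h3·(2M3+M4)/6=493/120
t_q=3/2 → seg 0, τ=3/2; S=-5+1123/240·τ+0·τ²+-563/2160·τ³=729/640

  seg 0: a=-5 b=1123/240 c=0 d=-563/2160
  seg 1: a=2 b=-283/120 c=-563/240 d=649/240
  seg 2: a=0 b=17/16 c=173/30 d=-679/240
  seg 3: a=4 b=493/120 c=-653/240 d=653/2160
S(3/2) = 729/640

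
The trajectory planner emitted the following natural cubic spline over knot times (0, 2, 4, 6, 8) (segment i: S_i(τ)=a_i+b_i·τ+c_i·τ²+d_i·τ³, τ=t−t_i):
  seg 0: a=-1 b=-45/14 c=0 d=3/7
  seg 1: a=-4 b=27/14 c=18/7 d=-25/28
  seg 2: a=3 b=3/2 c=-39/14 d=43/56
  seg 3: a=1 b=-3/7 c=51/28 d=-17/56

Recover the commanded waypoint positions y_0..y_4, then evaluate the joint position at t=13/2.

y_0=-1 y_1=-4 y_2=3 y_3=1 y_4=5
S(13/2) = 77/64

y_0 = S_0(0) = a_0 = -1
y_1 = S_1(0) = a_1 = -4
y_2 = S_2(0) = a_2 = 3
y_3 = S_3(0) = a_3 = 1
y_4 = S_3(2) = 5
t_q=13/2 is in segment 3 (τ=1/2); S_3(τ)=77/64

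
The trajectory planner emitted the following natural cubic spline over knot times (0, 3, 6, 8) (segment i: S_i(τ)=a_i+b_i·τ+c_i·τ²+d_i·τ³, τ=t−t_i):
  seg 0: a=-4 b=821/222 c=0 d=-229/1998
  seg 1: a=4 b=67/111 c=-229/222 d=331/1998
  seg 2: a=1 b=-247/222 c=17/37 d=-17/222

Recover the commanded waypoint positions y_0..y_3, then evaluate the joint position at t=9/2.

y_0 = S_0(0) = a_0 = -4
y_1 = S_1(0) = a_1 = 4
y_2 = S_2(0) = a_2 = 1
y_3 = S_2(2) = 0
t_q=9/2 is in segment 1 (τ=3/2); S_1(τ)=1861/592

y_0=-4 y_1=4 y_2=1 y_3=0
S(9/2) = 1861/592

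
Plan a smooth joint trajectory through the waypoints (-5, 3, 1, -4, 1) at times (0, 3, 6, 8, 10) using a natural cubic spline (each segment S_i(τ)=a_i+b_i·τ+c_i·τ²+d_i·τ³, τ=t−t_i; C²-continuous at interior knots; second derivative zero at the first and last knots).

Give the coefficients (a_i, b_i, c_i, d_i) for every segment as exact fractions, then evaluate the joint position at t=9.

  seg 0: a=-5 b=463/140 c=0 d=-269/3780
  seg 1: a=3 b=97/70 c=-269/420 d=-11/756
  seg 2: a=1 b=-57/20 c=-27/35 d=53/112
  seg 3: a=-4 b=-9/35 c=579/280 d=-193/560
S(9) = -1419/560

Δ: Δ0=8/3, Δ1=-2/3, Δ2=-5/2, Δ3=5/2
row 1: diag=12, rhs=-20; c'=1/4, d'=-5/3
row 2: denom=10−3·1/4=37/4; d'=(-11−3·-5/3)/(37/4)=-24/37
row 3: denom=8−2·8/37=280/37; d'=(30−2·-24/37)/(280/37)=579/140
back: M3=579/140
back: M2=-24/37−8/37·579/140=-54/35
back: M1=-5/3−1/4·-54/35=-269/210
M: M0=0, M1=-269/210, M2=-54/35, M3=579/140, M4=0
seg 0: a=-5, c=M0/2=0, d=(M1−M0)/(6·3)=-269/3780, b=Δ0−h0·(2M0+M1)/6=463/140
seg 1: a=3, c=M1/2=-269/420, d=(M2−M1)/(6·3)=-11/756, b=Δ1−h1·(2M1+M2)/6=97/70
seg 2: a=1, c=M2/2=-27/35, d=(M3−M2)/(6·2)=53/112, b=Δ2−h2·(2M2+M3)/6=-57/20
seg 3: a=-4, c=M3/2=579/280, d=(M4−M3)/(6·2)=-193/560, b=Δ3−h3·(2M3+M4)/6=-9/35
t_q=9 → seg 3, τ=1; S=-4+-9/35·τ+579/280·τ²+-193/560·τ³=-1419/560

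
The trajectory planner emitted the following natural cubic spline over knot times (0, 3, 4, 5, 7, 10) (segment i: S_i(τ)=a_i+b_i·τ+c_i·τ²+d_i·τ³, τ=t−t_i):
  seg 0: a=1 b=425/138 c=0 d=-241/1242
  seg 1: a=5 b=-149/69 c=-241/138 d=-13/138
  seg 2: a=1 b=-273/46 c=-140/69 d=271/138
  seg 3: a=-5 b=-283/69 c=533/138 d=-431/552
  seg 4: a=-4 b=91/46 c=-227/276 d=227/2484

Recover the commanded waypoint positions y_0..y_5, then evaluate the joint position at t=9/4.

y_0=1 y_1=5 y_2=1 y_3=-5 y_4=-4 y_5=-3
S(9/4) = 16837/2944

y_0 = S_0(0) = a_0 = 1
y_1 = S_1(0) = a_1 = 5
y_2 = S_2(0) = a_2 = 1
y_3 = S_3(0) = a_3 = -5
y_4 = S_4(0) = a_4 = -4
y_5 = S_4(3) = -3
t_q=9/4 is in segment 0 (τ=9/4); S_0(τ)=16837/2944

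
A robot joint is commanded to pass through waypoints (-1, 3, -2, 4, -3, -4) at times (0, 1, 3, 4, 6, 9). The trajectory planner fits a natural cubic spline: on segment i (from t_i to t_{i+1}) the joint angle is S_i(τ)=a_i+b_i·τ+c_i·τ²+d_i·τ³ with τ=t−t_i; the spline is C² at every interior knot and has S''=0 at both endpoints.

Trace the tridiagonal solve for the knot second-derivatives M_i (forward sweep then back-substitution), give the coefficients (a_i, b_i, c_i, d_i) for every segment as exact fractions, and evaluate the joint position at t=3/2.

  seg 0: a=-1 b=30605/5196 c=0 d=-9821/5196
  seg 1: a=3 b=571/2598 c=-9821/1732 d=22397/10392
  seg 2: a=-2 b=4418/1299 c=3144/433 d=-6056/1299
  seg 3: a=4 b=5114/1299 c=-2912/433 d=15623/10392
  seg 4: a=-3 b=-12791/2598 c=3975/1732 d=-1325/5196
S(3/2) = 54363/27712

Δ: Δ0=4, Δ1=-5/2, Δ2=6, Δ3=-7/2, Δ4=-1/3
row 1: diag=6, rhs=-39; c'=1/3, d'=-13/2
row 2: denom=6−2·1/3=16/3; d'=(51−2·-13/2)/(16/3)=12
row 3: denom=6−1·3/16=93/16; d'=(-57−1·12)/(93/16)=-368/31
row 4: denom=10−2·32/93=866/93; d'=(19−2·-368/31)/(866/93)=3975/866
back: M4=3975/866
back: M3=-368/31−32/93·3975/866=-5824/433
back: M2=12−3/16·-5824/433=6288/433
back: M1=-13/2−1/3·6288/433=-9821/866
M: M0=0, M1=-9821/866, M2=6288/433, M3=-5824/433, M4=3975/866, M5=0
seg 0: a=-1, c=M0/2=0, d=(M1−M0)/(6·1)=-9821/5196, b=Δ0−h0·(2M0+M1)/6=30605/5196
seg 1: a=3, c=M1/2=-9821/1732, d=(M2−M1)/(6·2)=22397/10392, b=Δ1−h1·(2M1+M2)/6=571/2598
seg 2: a=-2, c=M2/2=3144/433, d=(M3−M2)/(6·1)=-6056/1299, b=Δ2−h2·(2M2+M3)/6=4418/1299
seg 3: a=4, c=M3/2=-2912/433, d=(M4−M3)/(6·2)=15623/10392, b=Δ3−h3·(2M3+M4)/6=5114/1299
seg 4: a=-3, c=M4/2=3975/1732, d=(M5−M4)/(6·3)=-1325/5196, b=Δ4−h4·(2M4+M5)/6=-12791/2598
t_q=3/2 → seg 1, τ=1/2; S=3+571/2598·τ+-9821/1732·τ²+22397/10392·τ³=54363/27712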